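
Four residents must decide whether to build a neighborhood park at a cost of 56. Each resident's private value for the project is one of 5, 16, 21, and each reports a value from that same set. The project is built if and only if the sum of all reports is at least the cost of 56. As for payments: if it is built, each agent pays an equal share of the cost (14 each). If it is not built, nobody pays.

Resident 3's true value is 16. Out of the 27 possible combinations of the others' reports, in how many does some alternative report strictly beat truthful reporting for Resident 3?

3

Others report (5, 16, 16): truth gives 0; report 21 gives 2 > 0. Violating.
Others report (16, 5, 16): truth gives 0; report 21 gives 2 > 0. Violating.
Others report (16, 16, 5): truth gives 0; report 21 gives 2 > 0. Violating.
Others report (5, 5, 5): truth gives 0; no alternative beats it.
Others report (5, 5, 16): truth gives 0; no alternative beats it.
(Checking all 27 profiles: 3 have a profitable deviation, 24 do not.)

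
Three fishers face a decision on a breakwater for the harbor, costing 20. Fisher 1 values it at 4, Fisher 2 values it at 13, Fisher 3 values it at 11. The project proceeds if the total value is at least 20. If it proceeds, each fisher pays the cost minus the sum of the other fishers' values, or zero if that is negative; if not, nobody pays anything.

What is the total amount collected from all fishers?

8

Total value 28 ≥ cost 20, so it is built.
Fisher 1: others sum to 24; max(0, 20 - 24) = 0.
Fisher 2: others sum to 15; max(0, 20 - 15) = 5.
Fisher 3: others sum to 17; max(0, 20 - 17) = 3.
Total collected = 0 + 5 + 3 = 8.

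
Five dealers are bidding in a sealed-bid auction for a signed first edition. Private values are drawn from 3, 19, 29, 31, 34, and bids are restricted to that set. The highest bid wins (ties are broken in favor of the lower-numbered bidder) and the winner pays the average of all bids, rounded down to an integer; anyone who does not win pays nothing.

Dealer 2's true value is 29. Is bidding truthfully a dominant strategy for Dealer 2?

No

Consider the case where Dealer 1 bids 3, Dealer 3 bids 3, Dealer 4 bids 3 and Dealer 5 bids 3.
Truthful bid 29: wins, pays 8, utility 29 - 8 = 21.
Bid 19 instead: wins, pays 6, utility 29 - 6 = 23.
Since 23 > 21, bidding 19 is strictly better here, so truthful bidding is not dominant.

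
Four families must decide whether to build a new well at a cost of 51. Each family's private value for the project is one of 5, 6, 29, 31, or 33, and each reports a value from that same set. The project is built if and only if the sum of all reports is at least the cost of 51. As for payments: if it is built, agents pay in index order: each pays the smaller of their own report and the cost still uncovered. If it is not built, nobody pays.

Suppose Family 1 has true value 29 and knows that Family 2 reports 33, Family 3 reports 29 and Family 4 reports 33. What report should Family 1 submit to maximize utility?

5

Report 5: project built, pays 5, utility 29 - 5 = 24.
Report 6: project built, pays 6, utility 29 - 6 = 23.
Report 29: project built, pays 29, utility 29 - 29 = 0.
Report 31: project built, pays 31, utility 29 - 31 = -2.
Report 33: project built, pays 33, utility 29 - 33 = -4.
The best choice is 5 with utility 24.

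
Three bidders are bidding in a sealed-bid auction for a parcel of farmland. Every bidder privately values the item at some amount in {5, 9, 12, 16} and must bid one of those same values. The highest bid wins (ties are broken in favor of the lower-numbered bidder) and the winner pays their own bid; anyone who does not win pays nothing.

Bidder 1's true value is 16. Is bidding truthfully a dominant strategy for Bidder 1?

Consider the case where Bidder 2 bids 5 and Bidder 3 bids 5.
Truthful bid 16: wins, pays 16, utility 16 - 16 = 0.
Bid 5 instead: wins, pays 5, utility 16 - 5 = 11.
Since 11 > 0, bidding 5 is strictly better here, so truthful bidding is not dominant.

No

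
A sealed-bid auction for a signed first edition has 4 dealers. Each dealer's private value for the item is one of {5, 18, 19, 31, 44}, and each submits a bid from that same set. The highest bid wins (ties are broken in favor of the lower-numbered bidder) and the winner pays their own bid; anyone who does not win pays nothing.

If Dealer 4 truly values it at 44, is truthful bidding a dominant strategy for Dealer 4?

Consider the case where Dealer 1 bids 5, Dealer 2 bids 5 and Dealer 3 bids 5.
Truthful bid 44: wins, pays 44, utility 44 - 44 = 0.
Bid 18 instead: wins, pays 18, utility 44 - 18 = 26.
Since 26 > 0, bidding 18 is strictly better here, so truthful bidding is not dominant.

No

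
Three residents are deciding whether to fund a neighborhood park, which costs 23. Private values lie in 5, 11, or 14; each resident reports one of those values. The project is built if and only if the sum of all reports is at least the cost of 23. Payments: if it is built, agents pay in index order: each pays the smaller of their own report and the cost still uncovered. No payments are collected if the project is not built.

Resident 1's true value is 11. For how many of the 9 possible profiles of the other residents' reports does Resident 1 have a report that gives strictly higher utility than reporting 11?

Others report (5, 14): truth gives 0; report 5 gives 6 > 0. Violating.
Others report (11, 11): truth gives 0; report 5 gives 6 > 0. Violating.
Others report (11, 14): truth gives 0; report 5 gives 6 > 0. Violating.
Others report (14, 5): truth gives 0; report 5 gives 6 > 0. Violating.
Others report (5, 5): truth gives 0; no alternative beats it.
Others report (5, 11): truth gives 0; no alternative beats it.
(Checking all 9 profiles: 6 have a profitable deviation, 3 do not.)

6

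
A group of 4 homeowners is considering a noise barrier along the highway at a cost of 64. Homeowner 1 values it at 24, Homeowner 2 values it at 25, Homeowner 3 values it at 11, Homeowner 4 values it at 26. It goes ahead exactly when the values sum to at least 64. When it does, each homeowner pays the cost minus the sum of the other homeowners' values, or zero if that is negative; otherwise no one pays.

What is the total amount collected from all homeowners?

9

Total value 86 ≥ cost 64, so it is built.
Homeowner 1: others sum to 62; max(0, 64 - 62) = 2.
Homeowner 2: others sum to 61; max(0, 64 - 61) = 3.
Homeowner 3: others sum to 75; max(0, 64 - 75) = 0.
Homeowner 4: others sum to 60; max(0, 64 - 60) = 4.
Total collected = 2 + 3 + 0 + 4 = 9.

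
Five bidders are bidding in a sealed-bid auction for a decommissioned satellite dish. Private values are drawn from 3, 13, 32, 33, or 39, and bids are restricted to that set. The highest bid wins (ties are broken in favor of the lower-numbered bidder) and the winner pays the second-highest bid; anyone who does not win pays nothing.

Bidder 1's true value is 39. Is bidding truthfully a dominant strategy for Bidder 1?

Yes

Check each profile of the others' bids and compare truth against every alternative bid.
Others bid (3, 3, 3, 3): truth gives 36, best alternative gives 36.
Others bid (3, 3, 3, 13): truth gives 26, best alternative gives 26.
Others bid (3, 3, 13, 3): truth gives 26, best alternative gives 26.
Others bid (3, 3, 13, 13): truth gives 26, best alternative gives 26.
Others bid (3, 13, 3, 3): truth gives 26, best alternative gives 26.
Others bid (3, 13, 3, 13): truth gives 26, best alternative gives 26.
(Remaining 619 profiles checked similarly; truth is weakly best in each.)
In every case the truthful bid is at least as good as any alternative, so it is a dominant strategy.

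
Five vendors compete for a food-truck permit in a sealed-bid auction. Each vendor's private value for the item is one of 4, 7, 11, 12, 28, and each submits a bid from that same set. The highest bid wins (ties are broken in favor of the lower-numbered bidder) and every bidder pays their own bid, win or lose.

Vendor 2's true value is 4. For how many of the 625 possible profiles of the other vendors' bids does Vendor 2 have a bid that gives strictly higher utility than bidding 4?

Others bid (4, 4, 4, 4): truth gives -4; bid 7 gives -3 > -4. Violating.
Others bid (4, 4, 4, 7): truth gives -4; bid 7 gives -3 > -4. Violating.
Others bid (4, 4, 7, 4): truth gives -4; bid 7 gives -3 > -4. Violating.
Others bid (4, 4, 7, 7): truth gives -4; bid 7 gives -3 > -4. Violating.
Others bid (4, 4, 4, 11): truth gives -4; no alternative beats it.
Others bid (4, 4, 4, 12): truth gives -4; no alternative beats it.
(Checking all 625 profiles: 8 have a profitable deviation, 617 do not.)

8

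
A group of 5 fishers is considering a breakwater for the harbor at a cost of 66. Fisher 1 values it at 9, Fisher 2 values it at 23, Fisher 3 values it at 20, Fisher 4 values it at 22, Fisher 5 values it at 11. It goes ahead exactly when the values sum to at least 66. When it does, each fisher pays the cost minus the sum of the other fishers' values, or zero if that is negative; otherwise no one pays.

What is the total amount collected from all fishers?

Total value 85 ≥ cost 66, so it is built.
Fisher 1: others sum to 76; max(0, 66 - 76) = 0.
Fisher 2: others sum to 62; max(0, 66 - 62) = 4.
Fisher 3: others sum to 65; max(0, 66 - 65) = 1.
Fisher 4: others sum to 63; max(0, 66 - 63) = 3.
Fisher 5: others sum to 74; max(0, 66 - 74) = 0.
Total collected = 0 + 4 + 1 + 3 + 0 = 8.

8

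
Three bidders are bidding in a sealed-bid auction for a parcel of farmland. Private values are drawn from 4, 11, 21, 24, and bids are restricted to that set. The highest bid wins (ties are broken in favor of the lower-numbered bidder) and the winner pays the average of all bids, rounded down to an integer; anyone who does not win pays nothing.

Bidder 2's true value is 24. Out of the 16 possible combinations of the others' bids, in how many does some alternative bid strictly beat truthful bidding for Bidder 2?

Others bid (4, 4): truth gives 14; bid 11 gives 18 > 14. Violating.
Others bid (4, 11): truth gives 11; bid 11 gives 16 > 11. Violating.
Others bid (4, 21): truth gives 8; bid 21 gives 9 > 8. Violating.
Others bid (11, 4): truth gives 11; bid 21 gives 12 > 11. Violating.
Others bid (4, 24): truth gives 7; no alternative beats it.
Others bid (11, 24): truth gives 5; no alternative beats it.
(Checking all 16 profiles: 6 have a profitable deviation, 10 do not.)

6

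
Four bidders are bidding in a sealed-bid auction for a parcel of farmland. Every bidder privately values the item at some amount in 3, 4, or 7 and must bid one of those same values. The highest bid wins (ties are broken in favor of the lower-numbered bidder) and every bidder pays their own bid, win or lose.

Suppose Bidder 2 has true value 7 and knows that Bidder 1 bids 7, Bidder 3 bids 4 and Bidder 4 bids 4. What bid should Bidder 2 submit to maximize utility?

3

Bid 3: loses but pays 3, utility -3.
Bid 4: loses but pays 4, utility -4.
Bid 7: loses but pays 7, utility -7.
The best choice is 3 with utility -3.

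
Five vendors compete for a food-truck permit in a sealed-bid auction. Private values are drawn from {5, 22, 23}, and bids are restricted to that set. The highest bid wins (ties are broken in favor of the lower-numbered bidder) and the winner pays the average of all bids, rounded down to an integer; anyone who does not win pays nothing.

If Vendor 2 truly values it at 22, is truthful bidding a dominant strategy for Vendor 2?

No

Consider the case where Vendor 1 bids 5, Vendor 3 bids 5, Vendor 4 bids 5 and Vendor 5 bids 23.
Truthful bid 22: loses, pays 0, utility 0.
Bid 23 instead: wins, pays 12, utility 22 - 12 = 10.
Since 10 > 0, bidding 23 is strictly better here, so truthful bidding is not dominant.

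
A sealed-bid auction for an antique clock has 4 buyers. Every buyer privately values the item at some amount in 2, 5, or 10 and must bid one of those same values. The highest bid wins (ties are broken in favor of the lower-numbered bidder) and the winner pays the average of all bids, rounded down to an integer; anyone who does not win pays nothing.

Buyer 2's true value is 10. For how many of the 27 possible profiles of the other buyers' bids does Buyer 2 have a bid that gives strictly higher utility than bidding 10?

Others bid (2, 2, 2): truth gives 6; bid 5 gives 8 > 6. Violating.
Others bid (2, 2, 5): truth gives 6; bid 5 gives 7 > 6. Violating.
Others bid (2, 5, 2): truth gives 6; bid 5 gives 7 > 6. Violating.
Others bid (2, 5, 5): truth gives 5; bid 5 gives 6 > 5. Violating.
Others bid (2, 2, 10): truth gives 4; no alternative beats it.
Others bid (2, 5, 10): truth gives 4; no alternative beats it.
(Checking all 27 profiles: 4 have a profitable deviation, 23 do not.)

4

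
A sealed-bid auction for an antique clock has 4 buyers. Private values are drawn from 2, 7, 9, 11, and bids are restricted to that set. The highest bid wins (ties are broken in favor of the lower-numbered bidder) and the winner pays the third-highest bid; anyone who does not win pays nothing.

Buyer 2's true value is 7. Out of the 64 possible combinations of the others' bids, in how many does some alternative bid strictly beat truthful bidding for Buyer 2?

Others bid (2, 2, 9): truth gives 0; bid 9 gives 5 > 0. Violating.
Others bid (2, 2, 11): truth gives 0; bid 11 gives 5 > 0. Violating.
Others bid (2, 9, 2): truth gives 0; bid 9 gives 5 > 0. Violating.
Others bid (2, 11, 2): truth gives 0; bid 11 gives 5 > 0. Violating.
Others bid (2, 2, 2): truth gives 5; no alternative beats it.
Others bid (2, 2, 7): truth gives 5; no alternative beats it.
(Checking all 64 profiles: 6 have a profitable deviation, 58 do not.)

6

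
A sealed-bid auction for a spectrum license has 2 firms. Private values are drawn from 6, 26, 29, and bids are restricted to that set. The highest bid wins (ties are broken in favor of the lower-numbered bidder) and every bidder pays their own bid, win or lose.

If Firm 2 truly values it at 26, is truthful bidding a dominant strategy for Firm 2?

No

Consider the case where Firm 1 bids 26.
Truthful bid 26: loses but pays 26, utility -26.
Bid 6 instead: loses but pays 6, utility -6.
Since -6 > -26, bidding 6 is strictly better here, so truthful bidding is not dominant.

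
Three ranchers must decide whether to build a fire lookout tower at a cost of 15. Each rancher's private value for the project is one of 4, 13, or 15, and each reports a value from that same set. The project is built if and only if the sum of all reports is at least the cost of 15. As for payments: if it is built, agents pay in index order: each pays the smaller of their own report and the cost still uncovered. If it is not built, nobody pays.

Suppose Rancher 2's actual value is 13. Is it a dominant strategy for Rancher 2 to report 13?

Consider the case where Rancher 1 reports 4 and Rancher 3 reports 13.
Truthful report 13: project built, pays 11, utility 13 - 11 = 2.
Report 4 instead: project built, pays 4, utility 13 - 4 = 9.
Since 9 > 2, reporting 4 is strictly better here, so truthful reporting is not dominant.

No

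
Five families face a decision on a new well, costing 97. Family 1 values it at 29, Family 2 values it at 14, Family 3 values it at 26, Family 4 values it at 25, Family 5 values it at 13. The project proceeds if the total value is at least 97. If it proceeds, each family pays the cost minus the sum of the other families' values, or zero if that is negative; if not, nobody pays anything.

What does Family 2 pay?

4

Total value 107 ≥ cost 97, so the project is built.
The other families' values sum to 93.
Cost minus that sum is 97 - 93 = 4.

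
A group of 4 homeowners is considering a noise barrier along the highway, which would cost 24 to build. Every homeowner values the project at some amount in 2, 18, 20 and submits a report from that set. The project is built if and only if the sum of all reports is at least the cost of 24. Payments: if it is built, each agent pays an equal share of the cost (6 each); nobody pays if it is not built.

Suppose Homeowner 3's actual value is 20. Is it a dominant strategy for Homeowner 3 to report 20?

Yes

Check each profile of the others' reports and compare truth against every alternative report.
Others report (2, 2, 2): truth gives 14, best alternative gives 14.
Others report (2, 2, 18): truth gives 14, best alternative gives 14.
Others report (2, 2, 20): truth gives 14, best alternative gives 14.
Others report (2, 18, 2): truth gives 14, best alternative gives 14.
Others report (2, 18, 18): truth gives 14, best alternative gives 14.
Others report (2, 18, 20): truth gives 14, best alternative gives 14.
(Remaining 21 profiles checked similarly; truth is weakly best in each.)
In every case the truthful report is at least as good as any alternative, so it is a dominant strategy.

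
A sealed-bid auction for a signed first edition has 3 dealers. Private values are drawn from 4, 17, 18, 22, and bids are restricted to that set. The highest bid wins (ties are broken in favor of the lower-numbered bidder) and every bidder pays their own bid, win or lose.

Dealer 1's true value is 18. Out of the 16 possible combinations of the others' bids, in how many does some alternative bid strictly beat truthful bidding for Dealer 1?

Others bid (4, 4): truth gives 0; bid 4 gives 14 > 0. Violating.
Others bid (4, 17): truth gives 0; bid 17 gives 1 > 0. Violating.
Others bid (4, 22): truth gives -18; bid 4 gives -4 > -18. Violating.
Others bid (17, 4): truth gives 0; bid 17 gives 1 > 0. Violating.
Others bid (4, 18): truth gives 0; no alternative beats it.
Others bid (17, 18): truth gives 0; no alternative beats it.
(Checking all 16 profiles: 11 have a profitable deviation, 5 do not.)

11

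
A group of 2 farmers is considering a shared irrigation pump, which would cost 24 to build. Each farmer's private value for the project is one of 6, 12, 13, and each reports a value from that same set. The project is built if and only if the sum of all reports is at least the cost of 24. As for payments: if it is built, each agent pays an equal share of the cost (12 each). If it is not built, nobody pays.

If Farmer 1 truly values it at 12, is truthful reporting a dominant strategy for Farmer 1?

Yes

Check each profile of the others' reports and compare truth against every alternative report.
Others report (6): truth gives 0, best alternative gives 0.
Others report (12): truth gives 0, best alternative gives 0.
Others report (13): truth gives 0, best alternative gives 0.
In every case the truthful report is at least as good as any alternative, so it is a dominant strategy.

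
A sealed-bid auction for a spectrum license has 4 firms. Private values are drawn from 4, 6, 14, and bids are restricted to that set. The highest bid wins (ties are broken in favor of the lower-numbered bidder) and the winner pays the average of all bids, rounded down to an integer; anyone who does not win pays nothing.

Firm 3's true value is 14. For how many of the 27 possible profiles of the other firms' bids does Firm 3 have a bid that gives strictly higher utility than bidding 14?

Others bid (4, 4, 4): truth gives 8; bid 6 gives 10 > 8. Violating.
Others bid (4, 4, 6): truth gives 7; bid 6 gives 9 > 7. Violating.
Others bid (4, 4, 14): truth gives 5; no alternative beats it.
Others bid (4, 6, 4): truth gives 7; no alternative beats it.
(Checking all 27 profiles: 2 have a profitable deviation, 25 do not.)

2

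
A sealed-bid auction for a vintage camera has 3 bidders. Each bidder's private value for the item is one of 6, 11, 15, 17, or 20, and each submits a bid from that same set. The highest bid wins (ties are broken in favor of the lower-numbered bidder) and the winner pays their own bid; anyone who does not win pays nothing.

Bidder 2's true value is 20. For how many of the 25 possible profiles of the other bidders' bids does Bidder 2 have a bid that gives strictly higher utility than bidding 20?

12

Others bid (6, 6): truth gives 0; bid 11 gives 9 > 0. Violating.
Others bid (6, 11): truth gives 0; bid 11 gives 9 > 0. Violating.
Others bid (6, 15): truth gives 0; bid 15 gives 5 > 0. Violating.
Others bid (6, 17): truth gives 0; bid 17 gives 3 > 0. Violating.
Others bid (6, 20): truth gives 0; no alternative beats it.
Others bid (11, 20): truth gives 0; no alternative beats it.
(Checking all 25 profiles: 12 have a profitable deviation, 13 do not.)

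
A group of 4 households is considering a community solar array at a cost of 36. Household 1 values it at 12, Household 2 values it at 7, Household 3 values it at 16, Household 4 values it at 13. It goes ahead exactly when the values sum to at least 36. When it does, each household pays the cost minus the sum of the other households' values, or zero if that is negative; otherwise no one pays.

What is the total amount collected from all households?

5

Total value 48 ≥ cost 36, so it is built.
Household 1: others sum to 36; max(0, 36 - 36) = 0.
Household 2: others sum to 41; max(0, 36 - 41) = 0.
Household 3: others sum to 32; max(0, 36 - 32) = 4.
Household 4: others sum to 35; max(0, 36 - 35) = 1.
Total collected = 0 + 0 + 4 + 1 = 5.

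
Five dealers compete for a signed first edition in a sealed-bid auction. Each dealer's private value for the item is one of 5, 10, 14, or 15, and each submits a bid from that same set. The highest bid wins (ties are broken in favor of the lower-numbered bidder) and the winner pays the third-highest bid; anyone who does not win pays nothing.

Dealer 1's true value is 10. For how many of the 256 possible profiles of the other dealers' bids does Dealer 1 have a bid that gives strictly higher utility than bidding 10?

Others bid (5, 5, 5, 14): truth gives 0; bid 14 gives 5 > 0. Violating.
Others bid (5, 5, 5, 15): truth gives 0; bid 15 gives 5 > 0. Violating.
Others bid (5, 5, 14, 5): truth gives 0; bid 14 gives 5 > 0. Violating.
Others bid (5, 5, 15, 5): truth gives 0; bid 15 gives 5 > 0. Violating.
Others bid (5, 5, 5, 5): truth gives 5; no alternative beats it.
Others bid (5, 5, 5, 10): truth gives 5; no alternative beats it.
(Checking all 256 profiles: 8 have a profitable deviation, 248 do not.)

8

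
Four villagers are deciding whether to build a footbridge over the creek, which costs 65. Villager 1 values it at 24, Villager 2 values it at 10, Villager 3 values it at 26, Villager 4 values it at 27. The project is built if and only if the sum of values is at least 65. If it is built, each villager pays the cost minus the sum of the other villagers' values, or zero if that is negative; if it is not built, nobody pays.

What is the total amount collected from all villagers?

Total value 87 ≥ cost 65, so it is built.
Villager 1: others sum to 63; max(0, 65 - 63) = 2.
Villager 2: others sum to 77; max(0, 65 - 77) = 0.
Villager 3: others sum to 61; max(0, 65 - 61) = 4.
Villager 4: others sum to 60; max(0, 65 - 60) = 5.
Total collected = 2 + 0 + 4 + 5 = 11.

11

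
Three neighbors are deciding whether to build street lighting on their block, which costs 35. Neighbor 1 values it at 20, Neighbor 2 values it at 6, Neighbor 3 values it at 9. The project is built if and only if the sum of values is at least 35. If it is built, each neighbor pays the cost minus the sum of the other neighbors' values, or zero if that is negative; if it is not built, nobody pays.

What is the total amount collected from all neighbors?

35

Total value 35 ≥ cost 35, so it is built.
Neighbor 1: others sum to 15; max(0, 35 - 15) = 20.
Neighbor 2: others sum to 29; max(0, 35 - 29) = 6.
Neighbor 3: others sum to 26; max(0, 35 - 26) = 9.
Total collected = 20 + 6 + 9 = 35.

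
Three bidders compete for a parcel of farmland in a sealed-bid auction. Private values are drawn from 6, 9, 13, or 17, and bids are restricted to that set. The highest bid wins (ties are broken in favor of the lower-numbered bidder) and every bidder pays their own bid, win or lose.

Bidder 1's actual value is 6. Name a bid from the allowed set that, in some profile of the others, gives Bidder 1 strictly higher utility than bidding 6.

Suppose Bidder 2 bids 6 and Bidder 3 bids 9.
Bid 6: loses but pays 6, utility -6.
Bid 9: wins, pays 9, utility 6 - 9 = -3.
So bidding 9 beats truth here (-3 > -6).

9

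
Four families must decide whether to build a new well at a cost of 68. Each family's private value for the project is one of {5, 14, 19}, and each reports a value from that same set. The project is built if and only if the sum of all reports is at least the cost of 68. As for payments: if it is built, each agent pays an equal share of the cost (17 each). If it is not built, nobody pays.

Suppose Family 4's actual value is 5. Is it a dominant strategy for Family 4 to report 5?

Yes

Check each profile of the others' reports and compare truth against every alternative report.
Others report (19, 19, 19): truth gives 0, best alternative gives -12.
Others report (5, 5, 5): truth gives 0, best alternative gives 0.
Others report (5, 5, 14): truth gives 0, best alternative gives 0.
Others report (5, 5, 19): truth gives 0, best alternative gives 0.
Others report (5, 14, 5): truth gives 0, best alternative gives 0.
Others report (5, 14, 14): truth gives 0, best alternative gives 0.
(Remaining 21 profiles checked similarly; truth is weakly best in each.)
In every case the truthful report is at least as good as any alternative, so it is a dominant strategy.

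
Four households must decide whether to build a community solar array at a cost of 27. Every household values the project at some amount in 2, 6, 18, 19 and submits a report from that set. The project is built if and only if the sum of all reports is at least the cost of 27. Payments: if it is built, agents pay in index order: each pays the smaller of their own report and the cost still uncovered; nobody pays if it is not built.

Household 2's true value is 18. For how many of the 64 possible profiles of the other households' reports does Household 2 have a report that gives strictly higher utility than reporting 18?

Others report (2, 2, 18): truth gives 0; report 6 gives 12 > 0. Violating.
Others report (2, 2, 19): truth gives 0; report 6 gives 12 > 0. Violating.
Others report (2, 6, 18): truth gives 0; report 2 gives 16 > 0. Violating.
Others report (2, 6, 19): truth gives 0; report 2 gives 16 > 0. Violating.
Others report (2, 2, 2): truth gives 0; no alternative beats it.
Others report (2, 2, 6): truth gives 0; no alternative beats it.
(Checking all 64 profiles: 56 have a profitable deviation, 8 do not.)

56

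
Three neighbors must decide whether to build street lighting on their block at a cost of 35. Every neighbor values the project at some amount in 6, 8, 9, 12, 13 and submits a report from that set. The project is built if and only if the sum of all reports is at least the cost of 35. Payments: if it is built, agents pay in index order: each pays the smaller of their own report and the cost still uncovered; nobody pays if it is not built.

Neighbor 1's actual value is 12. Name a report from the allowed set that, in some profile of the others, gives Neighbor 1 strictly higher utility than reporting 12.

Suppose Neighbor 2 reports 13 and Neighbor 3 reports 13.
Report 12: project built, pays 12, utility 12 - 12 = 0.
Report 9: project built, pays 9, utility 12 - 9 = 3.
So reporting 9 beats truth here (3 > 0).

9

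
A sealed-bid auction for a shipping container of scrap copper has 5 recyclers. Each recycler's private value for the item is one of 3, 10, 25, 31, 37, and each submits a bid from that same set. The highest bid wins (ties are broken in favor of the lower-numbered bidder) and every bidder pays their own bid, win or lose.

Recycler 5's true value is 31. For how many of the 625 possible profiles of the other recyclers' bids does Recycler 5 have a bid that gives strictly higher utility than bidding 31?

Others bid (3, 3, 3, 3): truth gives 0; bid 10 gives 21 > 0. Violating.
Others bid (3, 3, 3, 10): truth gives 0; bid 25 gives 6 > 0. Violating.
Others bid (3, 3, 3, 31): truth gives -31; bid 3 gives -3 > -31. Violating.
Others bid (3, 3, 3, 37): truth gives -31; bid 3 gives -3 > -31. Violating.
Others bid (3, 3, 3, 25): truth gives 0; no alternative beats it.
Others bid (3, 3, 10, 25): truth gives 0; no alternative beats it.
(Checking all 625 profiles: 560 have a profitable deviation, 65 do not.)

560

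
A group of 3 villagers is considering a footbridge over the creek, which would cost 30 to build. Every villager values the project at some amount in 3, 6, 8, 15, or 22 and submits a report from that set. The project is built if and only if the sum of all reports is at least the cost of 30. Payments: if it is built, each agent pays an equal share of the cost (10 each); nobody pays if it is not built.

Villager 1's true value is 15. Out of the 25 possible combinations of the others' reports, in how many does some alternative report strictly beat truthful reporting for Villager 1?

7

Others report (3, 6): truth gives 0; report 22 gives 5 > 0. Violating.
Others report (3, 8): truth gives 0; report 22 gives 5 > 0. Violating.
Others report (6, 3): truth gives 0; report 22 gives 5 > 0. Violating.
Others report (6, 6): truth gives 0; report 22 gives 5 > 0. Violating.
Others report (3, 3): truth gives 0; no alternative beats it.
Others report (3, 15): truth gives 5; no alternative beats it.
(Checking all 25 profiles: 7 have a profitable deviation, 18 do not.)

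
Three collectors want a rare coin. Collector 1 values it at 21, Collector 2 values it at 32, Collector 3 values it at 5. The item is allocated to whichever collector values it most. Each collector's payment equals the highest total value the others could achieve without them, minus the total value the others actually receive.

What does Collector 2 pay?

Collector 2 has the highest value and receives the item.
Without Collector 2, the item would go to the next-highest value, 21, so the others could achieve 21.
With Collector 2 present and winning, the others receive nothing, so their total is 0.
Payment = 21 - 0 = 21.

21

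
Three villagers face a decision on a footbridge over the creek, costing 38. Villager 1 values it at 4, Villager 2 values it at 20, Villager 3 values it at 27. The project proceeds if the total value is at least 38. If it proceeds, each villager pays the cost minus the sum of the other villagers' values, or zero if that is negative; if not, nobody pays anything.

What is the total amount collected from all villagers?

Total value 51 ≥ cost 38, so it is built.
Villager 1: others sum to 47; max(0, 38 - 47) = 0.
Villager 2: others sum to 31; max(0, 38 - 31) = 7.
Villager 3: others sum to 24; max(0, 38 - 24) = 14.
Total collected = 0 + 7 + 14 = 21.

21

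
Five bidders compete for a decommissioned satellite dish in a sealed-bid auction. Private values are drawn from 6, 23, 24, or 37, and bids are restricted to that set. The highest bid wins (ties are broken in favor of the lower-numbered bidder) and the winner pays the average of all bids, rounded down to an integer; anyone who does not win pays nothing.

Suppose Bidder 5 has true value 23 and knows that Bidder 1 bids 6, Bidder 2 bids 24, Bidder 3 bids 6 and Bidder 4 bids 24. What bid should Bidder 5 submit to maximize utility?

37

Bid 6: loses, pays 0, utility 0.
Bid 23: loses, pays 0, utility 0.
Bid 24: loses, pays 0, utility 0.
Bid 37: wins, pays 19, utility 23 - 19 = 4.
The best choice is 37 with utility 4.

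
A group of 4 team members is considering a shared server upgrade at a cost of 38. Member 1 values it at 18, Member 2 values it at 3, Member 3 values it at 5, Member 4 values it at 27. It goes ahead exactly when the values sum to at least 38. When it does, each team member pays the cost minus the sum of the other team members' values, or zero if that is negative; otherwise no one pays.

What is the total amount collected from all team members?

15

Total value 53 ≥ cost 38, so it is built.
Member 1: others sum to 35; max(0, 38 - 35) = 3.
Member 2: others sum to 50; max(0, 38 - 50) = 0.
Member 3: others sum to 48; max(0, 38 - 48) = 0.
Member 4: others sum to 26; max(0, 38 - 26) = 12.
Total collected = 3 + 0 + 0 + 12 = 15.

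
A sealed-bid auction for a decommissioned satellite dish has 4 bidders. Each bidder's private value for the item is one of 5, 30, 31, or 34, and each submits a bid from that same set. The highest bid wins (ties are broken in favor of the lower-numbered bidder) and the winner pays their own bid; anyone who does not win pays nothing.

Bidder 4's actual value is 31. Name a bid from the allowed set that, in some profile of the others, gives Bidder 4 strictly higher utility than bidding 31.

Suppose Bidder 1 bids 5, Bidder 2 bids 5 and Bidder 3 bids 5.
Bid 31: wins, pays 31, utility 31 - 31 = 0.
Bid 30: wins, pays 30, utility 31 - 30 = 1.
So bidding 30 beats truth here (1 > 0).

30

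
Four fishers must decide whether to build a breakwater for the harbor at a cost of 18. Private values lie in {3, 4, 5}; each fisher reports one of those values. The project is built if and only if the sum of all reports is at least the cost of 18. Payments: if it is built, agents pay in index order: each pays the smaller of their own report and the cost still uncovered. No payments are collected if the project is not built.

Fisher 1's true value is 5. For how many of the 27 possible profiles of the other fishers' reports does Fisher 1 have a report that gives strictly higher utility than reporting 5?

4

Others report (4, 5, 5): truth gives 0; report 4 gives 1 > 0. Violating.
Others report (5, 4, 5): truth gives 0; report 4 gives 1 > 0. Violating.
Others report (5, 5, 4): truth gives 0; report 4 gives 1 > 0. Violating.
Others report (5, 5, 5): truth gives 0; report 3 gives 2 > 0. Violating.
Others report (3, 3, 3): truth gives 0; no alternative beats it.
Others report (3, 3, 4): truth gives 0; no alternative beats it.
(Checking all 27 profiles: 4 have a profitable deviation, 23 do not.)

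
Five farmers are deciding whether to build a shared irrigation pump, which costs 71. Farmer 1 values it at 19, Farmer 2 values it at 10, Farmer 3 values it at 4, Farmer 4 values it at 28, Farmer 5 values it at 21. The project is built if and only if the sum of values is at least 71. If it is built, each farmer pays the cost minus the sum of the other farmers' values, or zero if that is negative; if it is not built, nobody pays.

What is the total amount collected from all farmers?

Total value 82 ≥ cost 71, so it is built.
Farmer 1: others sum to 63; max(0, 71 - 63) = 8.
Farmer 2: others sum to 72; max(0, 71 - 72) = 0.
Farmer 3: others sum to 78; max(0, 71 - 78) = 0.
Farmer 4: others sum to 54; max(0, 71 - 54) = 17.
Farmer 5: others sum to 61; max(0, 71 - 61) = 10.
Total collected = 8 + 0 + 0 + 17 + 10 = 35.

35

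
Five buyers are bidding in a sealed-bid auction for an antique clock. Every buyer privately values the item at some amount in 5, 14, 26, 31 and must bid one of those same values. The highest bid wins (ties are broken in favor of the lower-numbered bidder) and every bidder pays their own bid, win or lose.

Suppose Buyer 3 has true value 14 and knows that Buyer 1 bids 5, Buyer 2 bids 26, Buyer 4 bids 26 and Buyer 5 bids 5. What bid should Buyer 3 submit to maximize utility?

5

Bid 5: loses but pays 5, utility -5.
Bid 14: loses but pays 14, utility -14.
Bid 26: loses but pays 26, utility -26.
Bid 31: wins, pays 31, utility 14 - 31 = -17.
The best choice is 5 with utility -5.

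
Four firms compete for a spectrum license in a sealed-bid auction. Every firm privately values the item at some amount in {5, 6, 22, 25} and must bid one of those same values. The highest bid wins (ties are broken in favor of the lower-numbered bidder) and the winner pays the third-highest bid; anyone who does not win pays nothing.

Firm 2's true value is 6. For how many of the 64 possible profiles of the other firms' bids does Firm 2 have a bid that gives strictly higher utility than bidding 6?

Others bid (5, 5, 22): truth gives 0; bid 22 gives 1 > 0. Violating.
Others bid (5, 5, 25): truth gives 0; bid 25 gives 1 > 0. Violating.
Others bid (5, 22, 5): truth gives 0; bid 22 gives 1 > 0. Violating.
Others bid (5, 25, 5): truth gives 0; bid 25 gives 1 > 0. Violating.
Others bid (5, 5, 5): truth gives 1; no alternative beats it.
Others bid (5, 5, 6): truth gives 1; no alternative beats it.
(Checking all 64 profiles: 6 have a profitable deviation, 58 do not.)

6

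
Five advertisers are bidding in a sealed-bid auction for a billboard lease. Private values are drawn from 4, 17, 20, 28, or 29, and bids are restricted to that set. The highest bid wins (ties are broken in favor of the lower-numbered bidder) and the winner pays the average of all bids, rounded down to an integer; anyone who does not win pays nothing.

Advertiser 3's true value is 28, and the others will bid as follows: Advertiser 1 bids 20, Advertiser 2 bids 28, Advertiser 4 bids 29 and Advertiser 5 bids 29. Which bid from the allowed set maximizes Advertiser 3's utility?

Bid 4: loses, pays 0, utility 0.
Bid 17: loses, pays 0, utility 0.
Bid 20: loses, pays 0, utility 0.
Bid 28: loses, pays 0, utility 0.
Bid 29: wins, pays 27, utility 28 - 27 = 1.
The best choice is 29 with utility 1.

29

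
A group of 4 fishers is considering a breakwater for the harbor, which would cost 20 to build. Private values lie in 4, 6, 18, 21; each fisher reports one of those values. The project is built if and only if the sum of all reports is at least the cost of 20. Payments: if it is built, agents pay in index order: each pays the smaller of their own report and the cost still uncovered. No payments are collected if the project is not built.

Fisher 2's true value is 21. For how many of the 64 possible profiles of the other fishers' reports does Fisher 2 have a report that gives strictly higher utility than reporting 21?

Others report (4, 4, 6): truth gives 5; report 6 gives 15 > 5. Violating.
Others report (4, 4, 18): truth gives 5; report 4 gives 17 > 5. Violating.
Others report (4, 4, 21): truth gives 5; report 4 gives 17 > 5. Violating.
Others report (4, 6, 4): truth gives 5; report 6 gives 15 > 5. Violating.
Others report (4, 4, 4): truth gives 5; no alternative beats it.
Others report (18, 4, 4): truth gives 19; no alternative beats it.
(Checking all 64 profiles: 31 have a profitable deviation, 33 do not.)

31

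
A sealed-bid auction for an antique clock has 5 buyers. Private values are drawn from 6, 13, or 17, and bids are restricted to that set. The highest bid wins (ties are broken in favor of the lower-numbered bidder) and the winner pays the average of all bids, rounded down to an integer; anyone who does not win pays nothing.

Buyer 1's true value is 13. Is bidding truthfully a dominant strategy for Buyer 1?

Consider the case where Buyer 2 bids 6, Buyer 3 bids 6, Buyer 4 bids 6 and Buyer 5 bids 6.
Truthful bid 13: wins, pays 7, utility 13 - 7 = 6.
Bid 6 instead: wins, pays 6, utility 13 - 6 = 7.
Since 7 > 6, bidding 6 is strictly better here, so truthful bidding is not dominant.

No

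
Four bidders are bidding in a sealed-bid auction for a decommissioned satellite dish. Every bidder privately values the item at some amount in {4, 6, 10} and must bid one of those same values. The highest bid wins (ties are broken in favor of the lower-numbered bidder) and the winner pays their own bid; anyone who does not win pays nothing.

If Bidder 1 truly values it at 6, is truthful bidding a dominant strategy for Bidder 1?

No

Consider the case where Bidder 2 bids 4, Bidder 3 bids 4 and Bidder 4 bids 4.
Truthful bid 6: wins, pays 6, utility 6 - 6 = 0.
Bid 4 instead: wins, pays 4, utility 6 - 4 = 2.
Since 2 > 0, bidding 4 is strictly better here, so truthful bidding is not dominant.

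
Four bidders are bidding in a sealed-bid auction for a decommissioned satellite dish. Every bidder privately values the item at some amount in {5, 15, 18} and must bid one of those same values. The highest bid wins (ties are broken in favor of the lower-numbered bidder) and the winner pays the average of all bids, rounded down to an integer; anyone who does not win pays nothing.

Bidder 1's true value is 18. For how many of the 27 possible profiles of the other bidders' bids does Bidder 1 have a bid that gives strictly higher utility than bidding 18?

Others bid (5, 5, 5): truth gives 10; bid 5 gives 13 > 10. Violating.
Others bid (5, 15, 15): truth gives 5; bid 15 gives 6 > 5. Violating.
Others bid (15, 5, 15): truth gives 5; bid 15 gives 6 > 5. Violating.
Others bid (15, 15, 5): truth gives 5; bid 15 gives 6 > 5. Violating.
Others bid (5, 5, 15): truth gives 8; no alternative beats it.
Others bid (5, 5, 18): truth gives 7; no alternative beats it.
(Checking all 27 profiles: 4 have a profitable deviation, 23 do not.)

4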